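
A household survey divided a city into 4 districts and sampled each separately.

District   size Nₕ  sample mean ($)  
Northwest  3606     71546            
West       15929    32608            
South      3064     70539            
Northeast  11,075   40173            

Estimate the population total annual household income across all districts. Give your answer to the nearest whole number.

1438455179

Northwest: 3606·71546 = 257994876
West: 15929·32608 = 519412832
South: 3064·70539 = 216131496
Northeast: 11075·40173 = 444915975
τ̂ = Σ Nₕx̄ₕ = 1438455179.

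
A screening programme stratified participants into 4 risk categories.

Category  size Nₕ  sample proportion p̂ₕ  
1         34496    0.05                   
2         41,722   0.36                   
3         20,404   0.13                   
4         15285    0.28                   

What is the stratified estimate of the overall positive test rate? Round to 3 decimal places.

0.212

Wₕ = Nₕ/N with N = 111907: 0.3083, 0.3728, 0.1823, 0.1366.
p̂_st = 0.3083·0.05 + 0.3728·0.36 + 0.1823·0.13 + 0.1366·0.28 ≈ 0.21158... → 0.212.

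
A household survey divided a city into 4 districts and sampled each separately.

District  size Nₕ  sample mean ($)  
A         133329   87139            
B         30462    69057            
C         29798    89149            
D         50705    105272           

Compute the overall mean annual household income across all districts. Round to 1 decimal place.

88893.1

x̄_st = (Σ Nₕx̄ₕ) / (Σ Nₕ) = (133329·87139 + 30462·69057 + 29798·89149 + 50705·105272) / 244294
= 21716048727 / 244294 = 88893.091... → 88893.1.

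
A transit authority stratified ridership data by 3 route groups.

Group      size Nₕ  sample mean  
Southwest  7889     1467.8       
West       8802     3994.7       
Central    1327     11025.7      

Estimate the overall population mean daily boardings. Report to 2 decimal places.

N = 7889 + 8802 + 1327 = 18018.
The stratified mean weights each stratum mean by its population share Nₕ/N.
Σ Nₕx̄ₕ = 7889·1467.8 + 8802·3994.7 + 1327·11025.7 = 11579474.2 + 35161349.4 + 14631103.9 = 61371927.5.
Divide by N: 61371927.5 / 18018 = 3406.1454... → 3406.15.

3406.15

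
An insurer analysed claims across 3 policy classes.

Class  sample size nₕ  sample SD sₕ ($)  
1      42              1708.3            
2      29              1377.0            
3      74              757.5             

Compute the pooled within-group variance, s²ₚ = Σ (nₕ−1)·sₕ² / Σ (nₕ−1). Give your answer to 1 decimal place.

1511474.0

1: (42−1)·1708.3² = 41·2918288.89 = 119649844.49
2: (29−1)·1377.0² = 28·1896129 = 53091612
3: (74−1)·757.5² = 73·573806.25 = 41887856.25
Numerator = 214629312.74; denominator = Σ(nₕ−1) = 142.
s²ₚ = 214629312.74/142 = 1511474.033... → 1511474.0.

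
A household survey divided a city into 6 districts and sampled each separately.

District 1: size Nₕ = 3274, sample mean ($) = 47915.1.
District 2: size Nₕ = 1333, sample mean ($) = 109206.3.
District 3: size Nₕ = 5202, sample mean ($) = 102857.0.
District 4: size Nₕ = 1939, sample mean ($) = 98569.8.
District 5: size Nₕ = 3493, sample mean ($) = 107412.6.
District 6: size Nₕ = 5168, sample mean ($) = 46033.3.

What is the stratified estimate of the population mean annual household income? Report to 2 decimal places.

x̄_st = (Σ Nₕx̄ₕ) / (Σ Nₕ) = (3274·47915.1 + 1333·109206.3 + 5202·102857.0 + 1939·98569.8 + 3493·107412.6 + 5168·46033.3) / 20409
= 1641727297.7 / 20409 = 80441.3395... → 80441.34.

80441.34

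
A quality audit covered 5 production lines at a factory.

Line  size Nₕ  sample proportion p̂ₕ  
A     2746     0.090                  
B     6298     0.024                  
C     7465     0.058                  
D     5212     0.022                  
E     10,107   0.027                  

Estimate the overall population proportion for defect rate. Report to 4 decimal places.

0.0383

N = 2746 + 6298 + 7465 + 5212 + 10107 = 31828.
Overall proportion = Σ (Nₕ/N)·p̂ₕ.
Σ Nₕp̂ₕ = 247.14 + 151.152 + 432.97 + 114.664 + 272.889 = 1218.815.
1218.815 / 31828 = 0.038294... → 0.0383.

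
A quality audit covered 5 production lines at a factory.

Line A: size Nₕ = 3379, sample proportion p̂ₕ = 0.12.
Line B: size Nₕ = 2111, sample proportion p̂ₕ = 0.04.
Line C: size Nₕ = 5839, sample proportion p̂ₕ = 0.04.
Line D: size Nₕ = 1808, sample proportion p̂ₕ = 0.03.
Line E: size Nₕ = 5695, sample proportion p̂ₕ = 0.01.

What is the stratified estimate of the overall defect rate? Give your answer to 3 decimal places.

Wₕ = Nₕ/N with N = 18832: 0.1794, 0.1121, 0.3101, 0.0960, 0.3024.
p̂_st = 0.1794·0.12 + 0.1121·0.04 + 0.3101·0.04 + 0.0960·0.03 + 0.3024·0.01 ≈ 0.04432... → 0.044.

0.044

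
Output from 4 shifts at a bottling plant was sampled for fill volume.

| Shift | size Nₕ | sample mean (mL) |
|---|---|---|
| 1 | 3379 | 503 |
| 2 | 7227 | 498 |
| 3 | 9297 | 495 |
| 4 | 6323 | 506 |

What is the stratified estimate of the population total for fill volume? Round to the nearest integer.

13100136

Estimate total by summing Nₕ·x̄ₕ over strata.
3379·503 + 7227·498 + 9297·495 + 6323·506 = 1699637 + 3599046 + 4602015 + 3199438 = 13100136.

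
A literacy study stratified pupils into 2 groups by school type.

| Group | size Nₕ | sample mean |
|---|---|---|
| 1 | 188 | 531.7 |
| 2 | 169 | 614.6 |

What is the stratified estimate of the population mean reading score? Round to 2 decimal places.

N = 357; weights Wₕ = Nₕ/N = (0.5266, 0.4734).
x̄_st = Σ Wₕ·x̄ₕ = 0.5266·531.7 + 0.4734·614.6 ≈ 570.9440...
→ 570.94.

570.94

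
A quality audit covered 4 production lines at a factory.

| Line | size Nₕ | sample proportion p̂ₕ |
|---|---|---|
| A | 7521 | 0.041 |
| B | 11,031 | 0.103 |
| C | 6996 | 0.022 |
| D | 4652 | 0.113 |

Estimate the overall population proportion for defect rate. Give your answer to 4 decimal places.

0.0703

N = 7521 + 11031 + 6996 + 4652 = 30200.
Overall proportion = Σ (Nₕ/N)·p̂ₕ.
Σ Nₕp̂ₕ = 308.361 + 1136.193 + 153.912 + 525.676 = 2124.142.
2124.142 / 30200 = 0.070336... → 0.0703.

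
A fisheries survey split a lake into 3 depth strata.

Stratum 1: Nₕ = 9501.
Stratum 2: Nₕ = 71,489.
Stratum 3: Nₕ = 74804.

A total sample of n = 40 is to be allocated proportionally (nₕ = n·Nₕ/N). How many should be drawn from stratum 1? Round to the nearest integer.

Share of stratum 1 = 9501/155794 = 0.06098.
Allocate 40 × 0.06098 = 2.439... → 2.

2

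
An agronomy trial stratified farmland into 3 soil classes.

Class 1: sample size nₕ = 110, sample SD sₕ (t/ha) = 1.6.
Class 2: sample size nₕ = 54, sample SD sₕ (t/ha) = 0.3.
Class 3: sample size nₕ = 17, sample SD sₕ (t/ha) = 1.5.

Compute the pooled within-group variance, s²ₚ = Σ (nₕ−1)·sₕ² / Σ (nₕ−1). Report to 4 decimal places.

Degrees of freedom: 109 + 53 + 16 = 178.
Σ(nₕ−1)sₕ² = 109·2.56 + 53·0.09 + 16·2.25 = 319.81.
s²ₚ = 319.81 / 178 = 1.796685... → 1.7967.

1.7967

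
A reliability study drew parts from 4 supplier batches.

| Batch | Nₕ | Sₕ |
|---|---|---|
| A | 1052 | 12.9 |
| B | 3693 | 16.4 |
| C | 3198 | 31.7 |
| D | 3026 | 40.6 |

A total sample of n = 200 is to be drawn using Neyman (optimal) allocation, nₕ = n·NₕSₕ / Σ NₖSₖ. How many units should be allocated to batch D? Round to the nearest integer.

82

Σ NₕSₕ = 1052·12.9 + 3693·16.4 + 3198·31.7 + 3026·40.6 = 298368.2.
Share for D: 122855.6/298368.2 = 0.41176.
n_D = 200 × 0.41176 = 82.352... → 82.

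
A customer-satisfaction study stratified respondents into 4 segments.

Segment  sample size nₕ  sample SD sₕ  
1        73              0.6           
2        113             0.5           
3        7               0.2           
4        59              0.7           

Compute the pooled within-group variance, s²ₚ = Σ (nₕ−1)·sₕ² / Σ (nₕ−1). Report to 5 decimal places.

Degrees of freedom: 72 + 112 + 6 + 58 = 248.
Σ(nₕ−1)sₕ² = 72·0.36 + 112·0.25 + 6·0.04 + 58·0.49 = 82.58.
s²ₚ = 82.58 / 248 = 0.3329839... → 0.33298.

0.33298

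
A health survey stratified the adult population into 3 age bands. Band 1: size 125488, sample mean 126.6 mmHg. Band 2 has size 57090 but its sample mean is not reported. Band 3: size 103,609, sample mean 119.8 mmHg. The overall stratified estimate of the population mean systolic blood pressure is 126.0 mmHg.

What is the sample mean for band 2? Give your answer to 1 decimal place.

N = 125488 + 57090 + 103609 = 286187.
Overall total = μ·N = 126.0·286187 = 36059562.
Subtract the known strata: 125488·126.6 + 103609·119.8 = 28299139.
Remaining total for band 2: 36059562 − 28299139 = 7760423.
Divide by its size: 7760423 / 57090 = 135.933... → 135.9.

135.9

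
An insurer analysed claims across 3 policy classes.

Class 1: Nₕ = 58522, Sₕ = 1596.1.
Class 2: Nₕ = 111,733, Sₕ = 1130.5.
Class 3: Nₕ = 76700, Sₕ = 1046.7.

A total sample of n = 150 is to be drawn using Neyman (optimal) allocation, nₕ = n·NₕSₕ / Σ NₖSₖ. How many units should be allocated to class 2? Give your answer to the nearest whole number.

Σ NₕSₕ = 58522·1596.1 + 111733·1130.5 + 76700·1046.7 = 300003010.7.
Share for 2: 126314156.5/300003010.7 = 0.42104.
n_2 = 150 × 0.42104 = 63.156... → 63.

63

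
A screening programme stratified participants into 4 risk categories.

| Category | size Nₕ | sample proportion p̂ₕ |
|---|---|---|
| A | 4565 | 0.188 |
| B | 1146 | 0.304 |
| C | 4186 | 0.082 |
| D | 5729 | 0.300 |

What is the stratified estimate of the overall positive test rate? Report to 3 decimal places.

0.209

Wₕ = Nₕ/N with N = 15626: 0.2921, 0.0733, 0.2679, 0.3666.
p̂_st = 0.2921·0.188 + 0.0733·0.304 + 0.2679·0.082 + 0.3666·0.300 ≈ 0.20917... → 0.209.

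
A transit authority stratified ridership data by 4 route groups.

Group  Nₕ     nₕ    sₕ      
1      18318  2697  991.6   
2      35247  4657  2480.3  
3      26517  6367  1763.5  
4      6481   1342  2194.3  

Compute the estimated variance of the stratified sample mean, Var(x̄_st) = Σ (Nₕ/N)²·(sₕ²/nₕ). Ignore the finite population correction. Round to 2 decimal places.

N = 86563. Term for each stratum: Wₕ²sₕ²/nₕ.
Var(x̄_st) = 16.32614 + 219.01906 + 45.83532 + 20.11217 = 301.29269 → 301.29.

301.29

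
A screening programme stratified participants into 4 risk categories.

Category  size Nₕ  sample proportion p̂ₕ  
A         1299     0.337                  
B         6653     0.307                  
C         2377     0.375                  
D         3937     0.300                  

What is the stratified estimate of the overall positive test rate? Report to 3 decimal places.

N = 1299 + 6653 + 2377 + 3937 = 14266.
Overall proportion = Σ (Nₕ/N)·p̂ₕ.
Σ Nₕp̂ₕ = 437.763 + 2042.471 + 891.375 + 1181.1 = 4552.709.
4552.709 / 14266 = 0.31913... → 0.319.

0.319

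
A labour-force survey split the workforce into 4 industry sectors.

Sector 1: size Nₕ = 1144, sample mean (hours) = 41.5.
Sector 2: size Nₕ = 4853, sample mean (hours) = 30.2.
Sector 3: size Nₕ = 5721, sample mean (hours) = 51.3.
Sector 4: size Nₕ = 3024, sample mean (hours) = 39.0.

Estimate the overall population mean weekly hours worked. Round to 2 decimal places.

x̄_st = (Σ Nₕx̄ₕ) / (Σ Nₕ) = (1144·41.5 + 4853·30.2 + 5721·51.3 + 3024·39.0) / 14742
= 605459.9 / 14742 = 41.0704... → 41.07.

41.07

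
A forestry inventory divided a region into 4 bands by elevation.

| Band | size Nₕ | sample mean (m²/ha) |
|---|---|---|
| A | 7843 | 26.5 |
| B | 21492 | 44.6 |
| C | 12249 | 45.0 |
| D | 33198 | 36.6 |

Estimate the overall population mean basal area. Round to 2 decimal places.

39.22

N = 7843 + 21492 + 12249 + 33198 = 74782.
The stratified mean weights each stratum mean by its population share Nₕ/N.
Σ Nₕx̄ₕ = 7843·26.5 + 21492·44.6 + 12249·45.0 + 33198·36.6 = 207839.5 + 958543.2 + 551205 + 1215046.8 = 2932634.5.
Divide by N: 2932634.5 / 74782 = 39.2158... → 39.22.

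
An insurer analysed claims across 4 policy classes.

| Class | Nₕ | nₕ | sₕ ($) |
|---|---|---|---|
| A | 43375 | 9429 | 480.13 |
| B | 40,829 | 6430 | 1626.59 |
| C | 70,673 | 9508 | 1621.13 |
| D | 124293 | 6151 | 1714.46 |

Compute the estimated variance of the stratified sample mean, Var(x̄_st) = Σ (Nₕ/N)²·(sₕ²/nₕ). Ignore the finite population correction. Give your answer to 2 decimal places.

N = 279170; Wₕ = Nₕ/N.
class A: (43375/279170)²·480.13²/9429 = 0.59019
class B: (40829/279170)²·1626.59²/6430 = 8.80127
class C: (70673/279170)²·1621.13²/9508 = 17.71398
class D: (124293/279170)²·1714.46²/6151 = 94.72505
Sum = 121.83048 → 121.83.

121.83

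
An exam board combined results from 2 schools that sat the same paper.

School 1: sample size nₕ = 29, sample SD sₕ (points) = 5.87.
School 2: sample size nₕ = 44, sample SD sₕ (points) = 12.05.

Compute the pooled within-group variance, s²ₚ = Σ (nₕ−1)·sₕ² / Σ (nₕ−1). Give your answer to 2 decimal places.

1: (29−1)·5.87² = 28·34.4569 = 964.7932
2: (44−1)·12.05² = 43·145.2025 = 6243.7075
Numerator = 7208.5007; denominator = Σ(nₕ−1) = 71.
s²ₚ = 7208.5007/71 = 101.5282... → 101.53.

101.53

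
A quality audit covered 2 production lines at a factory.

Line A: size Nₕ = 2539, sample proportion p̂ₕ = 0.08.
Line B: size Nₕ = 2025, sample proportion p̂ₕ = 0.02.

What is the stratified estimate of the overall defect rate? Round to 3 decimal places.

Wₕ = Nₕ/N with N = 4564: 0.5563, 0.4437.
p̂_st = 0.5563·0.08 + 0.4437·0.02 ≈ 0.05338... → 0.053.

0.053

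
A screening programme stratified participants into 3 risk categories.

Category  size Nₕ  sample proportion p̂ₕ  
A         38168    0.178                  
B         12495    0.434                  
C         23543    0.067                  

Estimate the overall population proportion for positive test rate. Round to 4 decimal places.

0.1859

N = 38168 + 12495 + 23543 = 74206.
Overall proportion = Σ (Nₕ/N)·p̂ₕ.
Σ Nₕp̂ₕ = 6793.904 + 5422.83 + 1577.381 = 13794.115.
13794.115 / 74206 = 0.185889... → 0.1859.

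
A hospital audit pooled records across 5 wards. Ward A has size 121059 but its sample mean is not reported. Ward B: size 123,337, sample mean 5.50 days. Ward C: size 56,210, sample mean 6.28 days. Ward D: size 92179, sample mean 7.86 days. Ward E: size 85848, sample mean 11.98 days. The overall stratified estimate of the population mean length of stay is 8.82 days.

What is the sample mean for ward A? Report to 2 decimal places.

Σ Nₕx̄ₕ = N·μ, so 121059·x̄_A = 478633·8.82 − (123337·5.50 + 56210·6.28 + 92179·7.86 + 85848·11.98).
= 4221543.06 − 2784338.28 = 1437204.78.
x̄_A = 1437204.78 / 121059 = 11.8719... → 11.87.

11.87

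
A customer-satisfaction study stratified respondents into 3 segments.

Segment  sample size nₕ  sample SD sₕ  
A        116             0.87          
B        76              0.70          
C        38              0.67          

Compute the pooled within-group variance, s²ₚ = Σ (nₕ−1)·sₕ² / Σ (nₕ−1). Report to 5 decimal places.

Degrees of freedom: 115 + 75 + 37 = 227.
Σ(nₕ−1)sₕ² = 115·0.7569 + 75·0.49 + 37·0.4489 = 140.4028.
s²ₚ = 140.4028 / 227 = 0.6185145... → 0.61851.

0.61851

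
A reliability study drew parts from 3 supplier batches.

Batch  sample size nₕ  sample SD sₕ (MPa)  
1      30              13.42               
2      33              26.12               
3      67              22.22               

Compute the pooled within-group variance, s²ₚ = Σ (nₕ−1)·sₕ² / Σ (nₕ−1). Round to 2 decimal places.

Degrees of freedom: 29 + 32 + 66 = 127.
Σ(nₕ−1)sₕ² = 29·180.0964 + 32·682.2544 + 66·493.7284 = 59641.0108.
s²ₚ = 59641.0108 / 127 = 469.6143... → 469.61.

469.61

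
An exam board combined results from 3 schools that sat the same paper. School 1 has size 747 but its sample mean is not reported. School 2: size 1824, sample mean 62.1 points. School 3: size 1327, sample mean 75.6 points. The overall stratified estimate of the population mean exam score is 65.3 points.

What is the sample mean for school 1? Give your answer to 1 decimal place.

N = 747 + 1824 + 1327 = 3898.
Overall total = μ·N = 65.3·3898 = 254539.4.
Subtract the known strata: 1824·62.1 + 1327·75.6 = 213591.6.
Remaining total for school 1: 254539.4 − 213591.6 = 40947.8.
Divide by its size: 40947.8 / 747 = 54.816... → 54.8.

54.8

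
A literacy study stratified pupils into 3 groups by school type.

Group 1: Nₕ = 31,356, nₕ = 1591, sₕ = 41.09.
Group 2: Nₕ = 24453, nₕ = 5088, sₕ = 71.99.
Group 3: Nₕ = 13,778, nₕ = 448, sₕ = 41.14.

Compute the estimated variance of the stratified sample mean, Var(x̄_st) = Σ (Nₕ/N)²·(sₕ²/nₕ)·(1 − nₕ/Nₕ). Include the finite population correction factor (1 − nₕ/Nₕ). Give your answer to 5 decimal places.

0.44743

N = 69587. Term for each stratum: Wₕ²sₕ²/nₕ·(1−nₕ/Nₕ).
Var(x̄_st) = 0.20453725 + 0.09960718 + 0.14328828 = 0.44743272 → 0.44743.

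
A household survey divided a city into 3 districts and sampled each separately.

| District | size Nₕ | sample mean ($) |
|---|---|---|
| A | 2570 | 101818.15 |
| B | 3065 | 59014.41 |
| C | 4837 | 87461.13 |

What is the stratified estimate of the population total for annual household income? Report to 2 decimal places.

865601297.96

A: 2570·101818.15 = 261672645.5
B: 3065·59014.41 = 180879166.65
C: 4837·87461.13 = 423049485.81
τ̂ = Σ Nₕx̄ₕ = 865601297.96.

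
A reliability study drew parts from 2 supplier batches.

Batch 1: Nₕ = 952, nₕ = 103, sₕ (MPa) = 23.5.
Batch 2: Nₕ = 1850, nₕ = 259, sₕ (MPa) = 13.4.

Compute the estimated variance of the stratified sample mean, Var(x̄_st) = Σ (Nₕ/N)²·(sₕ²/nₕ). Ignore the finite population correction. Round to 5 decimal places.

0.92114

N = 2802. Term for each stratum: Wₕ²sₕ²/nₕ.
Var(x̄_st) = 0.61892231 + 0.30221570 = 0.92113801 → 0.92114.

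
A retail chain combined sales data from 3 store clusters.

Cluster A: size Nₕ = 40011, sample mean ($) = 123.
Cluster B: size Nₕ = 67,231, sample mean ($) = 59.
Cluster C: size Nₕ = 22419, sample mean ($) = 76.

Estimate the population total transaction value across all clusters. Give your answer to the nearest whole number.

10591826

Population total = Σ Nₕ·x̄ₕ (each stratum's size times its mean).
40011·123 + 67231·59 + 22419·76 = 4921353 + 3966629 + 1703844 = 10591826.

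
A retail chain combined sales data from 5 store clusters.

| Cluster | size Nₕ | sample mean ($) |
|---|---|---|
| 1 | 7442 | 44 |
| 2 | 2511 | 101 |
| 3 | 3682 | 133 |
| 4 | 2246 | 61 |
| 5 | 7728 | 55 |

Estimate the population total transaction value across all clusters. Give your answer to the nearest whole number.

1632811

1: 7442·44 = 327448
2: 2511·101 = 253611
3: 3682·133 = 489706
4: 2246·61 = 137006
5: 7728·55 = 425040
τ̂ = Σ Nₕx̄ₕ = 1632811.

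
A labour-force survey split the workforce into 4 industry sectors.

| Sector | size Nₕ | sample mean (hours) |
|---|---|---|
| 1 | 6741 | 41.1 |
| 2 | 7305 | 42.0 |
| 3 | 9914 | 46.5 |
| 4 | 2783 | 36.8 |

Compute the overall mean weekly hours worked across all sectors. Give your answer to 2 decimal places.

42.90

x̄_st = (Σ Nₕx̄ₕ) / (Σ Nₕ) = (6741·41.1 + 7305·42.0 + 9914·46.5 + 2783·36.8) / 26743
= 1147280.5 / 26743 = 42.9002... → 42.90.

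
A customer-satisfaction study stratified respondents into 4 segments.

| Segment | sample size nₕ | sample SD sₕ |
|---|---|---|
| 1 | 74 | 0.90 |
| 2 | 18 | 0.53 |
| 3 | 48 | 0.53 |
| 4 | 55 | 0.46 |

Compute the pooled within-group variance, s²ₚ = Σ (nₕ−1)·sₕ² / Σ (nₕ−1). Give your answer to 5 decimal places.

0.46353

Degrees of freedom: 73 + 17 + 47 + 54 = 191.
Σ(nₕ−1)sₕ² = 73·0.81 + 17·0.2809 + 47·0.2809 + 54·0.2116 = 88.534.
s²ₚ = 88.534 / 191 = 0.4635288... → 0.46353.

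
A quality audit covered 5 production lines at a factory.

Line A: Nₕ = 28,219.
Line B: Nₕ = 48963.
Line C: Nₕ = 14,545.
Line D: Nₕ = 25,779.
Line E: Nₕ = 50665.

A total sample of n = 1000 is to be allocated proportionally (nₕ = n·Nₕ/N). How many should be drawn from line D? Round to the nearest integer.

Share of line D = 25779/168171 = 0.15329.
Allocate 1000 × 0.15329 = 153.290... → 153.

153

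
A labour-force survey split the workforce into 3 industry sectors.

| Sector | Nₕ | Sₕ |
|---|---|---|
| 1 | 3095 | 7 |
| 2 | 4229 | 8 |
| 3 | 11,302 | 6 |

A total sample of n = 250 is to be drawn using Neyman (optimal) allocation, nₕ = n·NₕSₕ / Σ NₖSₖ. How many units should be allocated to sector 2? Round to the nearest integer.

Σ NₕSₕ = 3095·7 + 4229·8 + 11302·6 = 123309.
Share for 2: 33832/123309 = 0.27437.
n_2 = 250 × 0.27437 = 68.592... → 69.

69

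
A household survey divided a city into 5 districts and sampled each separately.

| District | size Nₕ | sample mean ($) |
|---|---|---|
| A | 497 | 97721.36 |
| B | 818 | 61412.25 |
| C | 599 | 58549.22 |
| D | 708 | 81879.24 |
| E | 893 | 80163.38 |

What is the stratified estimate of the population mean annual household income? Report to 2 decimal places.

74944.56

N = 3515; weights Wₕ = Nₕ/N = (0.1414, 0.2327, 0.1704, 0.2014, 0.2541).
x̄_st = Σ Wₕ·x̄ₕ = 0.1414·97721.36 + 0.2327·61412.25 + 0.1704·58549.22 + 0.2014·81879.24 + 0.2541·80163.38 ≈ 74944.5575...
→ 74944.56.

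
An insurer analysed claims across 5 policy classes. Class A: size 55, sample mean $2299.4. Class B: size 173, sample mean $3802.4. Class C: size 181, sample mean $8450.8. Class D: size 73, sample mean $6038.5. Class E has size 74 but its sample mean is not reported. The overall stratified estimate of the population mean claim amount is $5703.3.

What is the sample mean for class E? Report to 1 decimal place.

5626.3

Σ Nₕx̄ₕ = N·μ, so 74·x̄_E = 556·5703.3 − (55·2299.4 + 173·3802.4 + 181·8450.8 + 73·6038.5).
= 3171034.8 − 2754687.5 = 416347.3.
x̄_E = 416347.3 / 74 = 5626.315... → 5626.3.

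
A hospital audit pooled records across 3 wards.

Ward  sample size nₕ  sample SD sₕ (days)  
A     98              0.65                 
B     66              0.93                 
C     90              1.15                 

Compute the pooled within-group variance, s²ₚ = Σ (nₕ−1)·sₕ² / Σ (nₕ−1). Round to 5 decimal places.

A: (98−1)·0.65² = 97·0.4225 = 40.9825
B: (66−1)·0.93² = 65·0.8649 = 56.2185
C: (90−1)·1.15² = 89·1.3225 = 117.7025
Numerator = 214.9035; denominator = Σ(nₕ−1) = 251.
s²ₚ = 214.9035/251 = 0.8561892... → 0.85619.

0.85619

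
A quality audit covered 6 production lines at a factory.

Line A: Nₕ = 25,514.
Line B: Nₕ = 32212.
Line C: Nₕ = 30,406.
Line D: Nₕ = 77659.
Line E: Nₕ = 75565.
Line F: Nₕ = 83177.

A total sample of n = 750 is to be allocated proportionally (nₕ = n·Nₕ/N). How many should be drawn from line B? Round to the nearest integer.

N = 25514 + 32212 + 30406 + 77659 + 75565 + 83177 = 324533.
n_B = 750·32212/324533 = 74.442... → 74.

74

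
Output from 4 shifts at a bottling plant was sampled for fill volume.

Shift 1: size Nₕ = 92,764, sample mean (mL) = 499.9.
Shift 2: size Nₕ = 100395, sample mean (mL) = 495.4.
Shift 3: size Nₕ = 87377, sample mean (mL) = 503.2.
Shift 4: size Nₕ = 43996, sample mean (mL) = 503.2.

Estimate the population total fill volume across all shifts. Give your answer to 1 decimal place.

162215300.2

1: 92764·499.9 = 46372723.6
2: 100395·495.4 = 49735683
3: 87377·503.2 = 43968106.4
4: 43996·503.2 = 22138787.2
τ̂ = Σ Nₕx̄ₕ = 162215300.2.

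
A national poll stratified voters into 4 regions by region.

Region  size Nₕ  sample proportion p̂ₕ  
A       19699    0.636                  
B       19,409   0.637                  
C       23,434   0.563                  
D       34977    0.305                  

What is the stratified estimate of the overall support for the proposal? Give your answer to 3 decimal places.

0.500

N = 19699 + 19409 + 23434 + 34977 = 97519.
Overall proportion = Σ (Nₕ/N)·p̂ₕ.
Σ Nₕp̂ₕ = 12528.564 + 12363.533 + 13193.342 + 10667.985 = 48753.424.
48753.424 / 97519 = 0.49994... → 0.500.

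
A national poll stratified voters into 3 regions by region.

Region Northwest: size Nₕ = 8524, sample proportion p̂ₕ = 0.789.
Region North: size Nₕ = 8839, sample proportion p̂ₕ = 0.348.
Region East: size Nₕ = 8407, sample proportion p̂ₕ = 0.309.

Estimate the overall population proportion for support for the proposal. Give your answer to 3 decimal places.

0.481

Wₕ = Nₕ/N with N = 25770: 0.3308, 0.3430, 0.3262.
p̂_st = 0.3308·0.789 + 0.3430·0.348 + 0.3262·0.309 ≈ 0.48115... → 0.481.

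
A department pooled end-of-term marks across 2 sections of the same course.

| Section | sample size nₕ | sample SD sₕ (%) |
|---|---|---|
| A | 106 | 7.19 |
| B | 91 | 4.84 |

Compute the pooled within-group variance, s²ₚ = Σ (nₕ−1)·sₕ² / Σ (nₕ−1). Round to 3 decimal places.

Degrees of freedom: 105 + 90 = 195.
Σ(nₕ−1)sₕ² = 105·51.6961 + 90·23.4256 = 7536.3945.
s²ₚ = 7536.3945 / 195 = 38.64818... → 38.648.

38.648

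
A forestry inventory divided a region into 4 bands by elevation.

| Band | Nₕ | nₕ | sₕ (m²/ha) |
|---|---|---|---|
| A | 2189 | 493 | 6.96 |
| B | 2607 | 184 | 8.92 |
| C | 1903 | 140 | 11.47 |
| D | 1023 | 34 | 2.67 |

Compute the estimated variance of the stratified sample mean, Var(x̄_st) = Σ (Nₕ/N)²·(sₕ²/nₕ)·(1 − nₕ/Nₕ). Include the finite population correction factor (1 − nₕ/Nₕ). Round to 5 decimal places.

0.10836

N = 7722. Term for each stratum: Wₕ²sₕ²/nₕ·(1−nₕ/Nₕ).
Var(x̄_st) = 0.00611764 + 0.04580857 + 0.05287256 + 0.00355759 = 0.10835635 → 0.10836.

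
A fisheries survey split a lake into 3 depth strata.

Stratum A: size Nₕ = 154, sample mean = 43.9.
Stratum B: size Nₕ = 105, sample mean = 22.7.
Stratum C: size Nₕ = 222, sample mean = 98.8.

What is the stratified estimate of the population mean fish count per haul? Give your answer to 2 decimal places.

N = 154 + 105 + 222 = 481.
Overall mean = Σ (Nₕ/N)·x̄ₕ — weight by population share, not a simple average.
Σ Nₕx̄ₕ = 154·43.9 + 105·22.7 + 222·98.8 = 6760.6 + 2383.5 + 21933.6 = 31077.7.
Divide by N: 31077.7 / 481 = 64.6106... → 64.61.

64.61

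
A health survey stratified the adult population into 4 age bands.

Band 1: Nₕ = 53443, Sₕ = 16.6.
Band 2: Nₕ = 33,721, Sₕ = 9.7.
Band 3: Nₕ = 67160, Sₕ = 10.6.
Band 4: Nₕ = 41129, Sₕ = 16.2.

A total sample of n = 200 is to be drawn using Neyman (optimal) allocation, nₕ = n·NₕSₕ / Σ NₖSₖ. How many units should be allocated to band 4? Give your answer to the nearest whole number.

1: NₕSₕ = 53443·16.6 = 887153.8
2: NₕSₕ = 33721·9.7 = 327093.7
3: NₕSₕ = 67160·10.6 = 711896
4: NₕSₕ = 41129·16.2 = 666289.8
Σ NₕSₕ = 2592433.3.
n_4 = 200·666289.8/2592433.3 = 51.403... → 51.

51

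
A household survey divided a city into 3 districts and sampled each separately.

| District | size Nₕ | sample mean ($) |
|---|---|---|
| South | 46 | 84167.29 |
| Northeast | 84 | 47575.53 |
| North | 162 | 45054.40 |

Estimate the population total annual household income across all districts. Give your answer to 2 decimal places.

15166852.66

Estimate total by summing Nₕ·x̄ₕ over strata.
46·84167.29 + 84·47575.53 + 162·45054.40 = 3871695.34 + 3996344.52 + 7298812.8 = 15166852.66.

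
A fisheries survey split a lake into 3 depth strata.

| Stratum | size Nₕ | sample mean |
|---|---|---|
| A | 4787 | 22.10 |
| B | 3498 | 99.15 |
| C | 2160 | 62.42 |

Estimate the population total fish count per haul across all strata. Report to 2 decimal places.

A: 4787·22.10 = 105792.7
B: 3498·99.15 = 346826.7
C: 2160·62.42 = 134827.2
τ̂ = Σ Nₕx̄ₕ = 587446.60.

587446.60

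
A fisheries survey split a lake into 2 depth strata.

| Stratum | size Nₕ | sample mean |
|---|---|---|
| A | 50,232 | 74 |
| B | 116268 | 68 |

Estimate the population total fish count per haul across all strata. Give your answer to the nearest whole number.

A: 50232·74 = 3717168
B: 116268·68 = 7906224
τ̂ = Σ Nₕx̄ₕ = 11623392.

11623392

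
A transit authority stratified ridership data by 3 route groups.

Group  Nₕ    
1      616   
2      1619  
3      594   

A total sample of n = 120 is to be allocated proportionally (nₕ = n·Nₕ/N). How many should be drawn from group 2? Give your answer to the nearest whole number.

N = 616 + 1619 + 594 = 2829.
n_2 = 120·1619/2829 = 68.674... → 69.

69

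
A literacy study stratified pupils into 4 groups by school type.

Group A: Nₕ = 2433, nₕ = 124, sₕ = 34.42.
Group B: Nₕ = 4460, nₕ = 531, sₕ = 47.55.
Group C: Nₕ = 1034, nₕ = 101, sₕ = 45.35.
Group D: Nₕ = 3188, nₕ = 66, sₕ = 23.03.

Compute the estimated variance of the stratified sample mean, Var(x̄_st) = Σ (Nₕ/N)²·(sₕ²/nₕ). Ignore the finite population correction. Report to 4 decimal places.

N = 11115. Term for each stratum: Wₕ²sₕ²/nₕ.
Var(x̄_st) = 0.4577890 + 0.6855787 + 0.1762201 + 0.6610916 = 1.9806793 → 1.9807.

1.9807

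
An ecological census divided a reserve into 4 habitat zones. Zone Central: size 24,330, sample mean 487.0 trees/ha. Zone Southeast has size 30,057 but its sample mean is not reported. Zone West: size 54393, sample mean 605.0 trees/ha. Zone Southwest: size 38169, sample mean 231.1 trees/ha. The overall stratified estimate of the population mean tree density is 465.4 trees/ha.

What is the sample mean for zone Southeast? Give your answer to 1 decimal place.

N = 24330 + 30057 + 54393 + 38169 = 146949.
Overall total = μ·N = 465.4·146949 = 68390064.6.
Subtract the known strata: 24330·487.0 + 54393·605.0 + 38169·231.1 = 53577330.9.
Remaining total for zone Southeast: 68390064.6 − 53577330.9 = 14812733.7.
Divide by its size: 14812733.7 / 30057 = 492.821... → 492.8.

492.8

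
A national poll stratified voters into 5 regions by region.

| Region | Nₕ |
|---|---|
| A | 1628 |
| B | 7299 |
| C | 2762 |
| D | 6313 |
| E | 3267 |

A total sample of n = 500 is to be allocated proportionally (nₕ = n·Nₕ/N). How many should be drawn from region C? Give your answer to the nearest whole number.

Share of region C = 2762/21269 = 0.12986.
Allocate 500 × 0.12986 = 64.930... → 65.

65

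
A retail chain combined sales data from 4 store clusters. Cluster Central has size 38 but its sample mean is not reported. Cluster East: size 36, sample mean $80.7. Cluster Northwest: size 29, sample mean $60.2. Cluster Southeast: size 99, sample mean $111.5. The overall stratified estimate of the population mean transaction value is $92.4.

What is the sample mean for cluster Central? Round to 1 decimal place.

Σ Nₕx̄ₕ = N·μ, so 38·x̄_Central = 202·92.4 − (36·80.7 + 29·60.2 + 99·111.5).
= 18664.8 − 15689.5 = 2975.3.
x̄_Central = 2975.3 / 38 = 78.297... → 78.3.

78.3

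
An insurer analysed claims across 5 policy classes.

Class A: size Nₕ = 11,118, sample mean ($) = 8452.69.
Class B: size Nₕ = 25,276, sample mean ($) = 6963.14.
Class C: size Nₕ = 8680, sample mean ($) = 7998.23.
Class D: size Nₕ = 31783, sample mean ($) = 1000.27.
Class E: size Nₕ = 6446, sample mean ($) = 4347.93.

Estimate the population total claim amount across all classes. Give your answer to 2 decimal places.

A: 11118·8452.69 = 93977007.42
B: 25276·6963.14 = 176000326.64
C: 8680·7998.23 = 69424636.4
D: 31783·1000.27 = 31791581.41
E: 6446·4347.93 = 28026756.78
τ̂ = Σ Nₕx̄ₕ = 399220308.65.

399220308.65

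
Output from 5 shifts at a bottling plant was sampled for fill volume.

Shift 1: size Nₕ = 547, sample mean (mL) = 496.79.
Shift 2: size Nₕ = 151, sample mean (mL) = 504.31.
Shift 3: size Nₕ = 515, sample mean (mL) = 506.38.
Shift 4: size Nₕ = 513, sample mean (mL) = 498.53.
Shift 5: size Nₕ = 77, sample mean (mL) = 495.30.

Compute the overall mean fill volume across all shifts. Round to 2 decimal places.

500.59

N = 1803; weights Wₕ = Nₕ/N = (0.3034, 0.0837, 0.2856, 0.2845, 0.0427).
x̄_st = Σ Wₕ·x̄ₕ = 0.3034·496.79 + 0.0837·504.31 + 0.2856·506.38 + 0.2845·498.53 + 0.0427·495.30 ≈ 500.5905...
→ 500.59.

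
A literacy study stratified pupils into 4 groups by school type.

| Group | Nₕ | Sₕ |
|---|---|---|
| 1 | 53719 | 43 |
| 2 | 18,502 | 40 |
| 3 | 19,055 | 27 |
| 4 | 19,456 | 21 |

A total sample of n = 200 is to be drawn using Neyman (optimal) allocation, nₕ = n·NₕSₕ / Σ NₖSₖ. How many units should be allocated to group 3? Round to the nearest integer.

1: NₕSₕ = 53719·43 = 2309917
2: NₕSₕ = 18502·40 = 740080
3: NₕSₕ = 19055·27 = 514485
4: NₕSₕ = 19456·21 = 408576
Σ NₕSₕ = 3973058.
n_3 = 200·514485/3973058 = 25.899... → 26.

26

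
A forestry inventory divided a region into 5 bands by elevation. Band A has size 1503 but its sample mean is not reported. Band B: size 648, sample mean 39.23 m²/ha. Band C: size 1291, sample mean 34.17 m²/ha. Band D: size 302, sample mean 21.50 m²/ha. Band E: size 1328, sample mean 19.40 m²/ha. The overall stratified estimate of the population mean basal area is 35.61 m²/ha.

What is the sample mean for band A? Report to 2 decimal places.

Σ Nₕx̄ₕ = N·μ, so 1503·x̄_A = 5072·35.61 − (648·39.23 + 1291·34.17 + 302·21.50 + 1328·19.40).
= 180613.92 − 101790.71 = 78823.21.
x̄_A = 78823.21 / 1503 = 52.4439... → 52.44.

52.44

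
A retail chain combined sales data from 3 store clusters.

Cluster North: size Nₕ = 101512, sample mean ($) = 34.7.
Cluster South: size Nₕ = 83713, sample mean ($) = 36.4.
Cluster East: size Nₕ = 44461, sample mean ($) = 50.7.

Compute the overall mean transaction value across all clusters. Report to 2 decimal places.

38.42

N = 101512 + 83713 + 44461 = 229686.
The stratified mean weights each stratum mean by its population share Nₕ/N.
Σ Nₕx̄ₕ = 101512·34.7 + 83713·36.4 + 44461·50.7 = 3522466.4 + 3047153.2 + 2254172.7 = 8823792.3.
Divide by N: 8823792.3 / 229686 = 38.4168... → 38.42.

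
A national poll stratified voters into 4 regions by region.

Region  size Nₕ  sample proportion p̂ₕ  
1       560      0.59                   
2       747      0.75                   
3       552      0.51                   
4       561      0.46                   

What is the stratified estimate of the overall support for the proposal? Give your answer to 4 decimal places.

0.5910

N = 560 + 747 + 552 + 561 = 2420.
Overall proportion = Σ (Nₕ/N)·p̂ₕ.
Σ Nₕp̂ₕ = 330.4 + 560.25 + 281.52 + 258.06 = 1430.23.
1430.23 / 2420 = 0.591004... → 0.5910.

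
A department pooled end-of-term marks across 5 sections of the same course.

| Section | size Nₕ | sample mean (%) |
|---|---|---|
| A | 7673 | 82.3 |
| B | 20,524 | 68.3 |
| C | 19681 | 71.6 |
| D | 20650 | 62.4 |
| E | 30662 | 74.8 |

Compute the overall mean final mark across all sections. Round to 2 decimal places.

N = 99190; weights Wₕ = Nₕ/N = (0.0774, 0.2069, 0.1984, 0.2082, 0.3091).
x̄_st = Σ Wₕ·x̄ₕ = 0.0774·82.3 + 0.2069·68.3 + 0.1984·71.6 + 0.2082·62.4 + 0.3091·74.8 ≈ 70.8188...
→ 70.82.

70.82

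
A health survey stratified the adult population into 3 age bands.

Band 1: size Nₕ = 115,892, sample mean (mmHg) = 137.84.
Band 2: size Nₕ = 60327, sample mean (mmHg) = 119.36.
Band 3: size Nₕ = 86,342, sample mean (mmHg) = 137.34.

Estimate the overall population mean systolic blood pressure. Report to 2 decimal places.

x̄_st = (Σ Nₕx̄ₕ) / (Σ Nₕ) = (115892·137.84 + 60327·119.36 + 86342·137.34) / 262561
= 35033394.28 / 262561 = 133.4295... → 133.43.

133.43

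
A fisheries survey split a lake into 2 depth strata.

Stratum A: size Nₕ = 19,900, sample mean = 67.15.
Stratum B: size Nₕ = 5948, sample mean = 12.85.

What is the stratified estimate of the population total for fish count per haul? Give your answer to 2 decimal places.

1412716.80

A: 19900·67.15 = 1336285
B: 5948·12.85 = 76431.8
τ̂ = Σ Nₕx̄ₕ = 1412716.80.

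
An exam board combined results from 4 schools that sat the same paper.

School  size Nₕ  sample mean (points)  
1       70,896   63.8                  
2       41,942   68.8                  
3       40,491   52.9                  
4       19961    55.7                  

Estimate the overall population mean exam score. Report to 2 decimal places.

61.53

x̄_st = (Σ Nₕx̄ₕ) / (Σ Nₕ) = (70896·63.8 + 41942·68.8 + 40491·52.9 + 19961·55.7) / 173290
= 10662576 / 173290 = 61.5302... → 61.53.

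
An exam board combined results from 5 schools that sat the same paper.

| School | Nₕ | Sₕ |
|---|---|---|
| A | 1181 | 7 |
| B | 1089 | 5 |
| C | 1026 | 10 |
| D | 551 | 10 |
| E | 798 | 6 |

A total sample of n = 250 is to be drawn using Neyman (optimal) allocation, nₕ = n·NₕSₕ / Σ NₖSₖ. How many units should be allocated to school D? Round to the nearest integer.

A: NₕSₕ = 1181·7 = 8267
B: NₕSₕ = 1089·5 = 5445
C: NₕSₕ = 1026·10 = 10260
D: NₕSₕ = 551·10 = 5510
E: NₕSₕ = 798·6 = 4788
Σ NₕSₕ = 34270.
n_D = 250·5510/34270 = 40.196... → 40.

40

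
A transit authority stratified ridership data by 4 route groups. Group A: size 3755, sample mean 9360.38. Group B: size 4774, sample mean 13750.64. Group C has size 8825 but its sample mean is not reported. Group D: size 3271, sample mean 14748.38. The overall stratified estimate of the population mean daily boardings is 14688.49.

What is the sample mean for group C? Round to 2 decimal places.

17440.72

N = 3755 + 4774 + 8825 + 3271 = 20625.
Overall total = μ·N = 14688.49·20625 = 302950106.25.
Subtract the known strata: 3755·9360.38 + 4774·13750.64 + 3271·14748.38 = 149035733.24.
Remaining total for group C: 302950106.25 − 149035733.24 = 153914373.01.
Divide by its size: 153914373.01 / 8825 = 17440.7222... → 17440.72.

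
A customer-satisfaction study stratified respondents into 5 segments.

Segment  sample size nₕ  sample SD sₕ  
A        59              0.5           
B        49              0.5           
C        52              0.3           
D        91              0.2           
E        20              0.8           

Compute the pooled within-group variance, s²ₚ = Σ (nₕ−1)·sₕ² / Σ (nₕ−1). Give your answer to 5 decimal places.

Degrees of freedom: 58 + 48 + 51 + 90 + 19 = 266.
Σ(nₕ−1)sₕ² = 58·0.25 + 48·0.25 + 51·0.09 + 90·0.04 + 19·0.64 = 46.85.
s²ₚ = 46.85 / 266 = 0.1761278... → 0.17613.

0.17613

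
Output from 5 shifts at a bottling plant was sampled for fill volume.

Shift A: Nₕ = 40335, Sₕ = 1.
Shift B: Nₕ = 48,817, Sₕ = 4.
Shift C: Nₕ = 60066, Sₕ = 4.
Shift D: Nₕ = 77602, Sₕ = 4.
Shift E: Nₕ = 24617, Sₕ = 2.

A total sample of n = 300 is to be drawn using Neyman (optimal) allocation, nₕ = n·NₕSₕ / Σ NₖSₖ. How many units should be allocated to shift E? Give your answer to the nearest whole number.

18

Σ NₕSₕ = 40335·1 + 48817·4 + 60066·4 + 77602·4 + 24617·2 = 835509.
Share for E: 49234/835509 = 0.05893.
n_E = 300 × 0.05893 = 17.678... → 18.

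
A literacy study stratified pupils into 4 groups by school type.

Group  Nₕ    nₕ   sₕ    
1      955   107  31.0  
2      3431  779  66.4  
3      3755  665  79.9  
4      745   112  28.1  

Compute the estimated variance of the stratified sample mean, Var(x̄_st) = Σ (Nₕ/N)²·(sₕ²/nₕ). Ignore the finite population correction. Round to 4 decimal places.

2.7113

N = 8886; Wₕ = Nₕ/N.
group 1: (955/8886)²·31.0²/107 = 0.1037370
group 2: (3431/8886)²·66.4²/779 = 0.8437767
group 3: (3755/8886)²·79.9²/665 = 1.7142698
group 4: (745/8886)²·28.1²/112 = 0.0495558
Sum = 2.7113393 → 2.7113.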